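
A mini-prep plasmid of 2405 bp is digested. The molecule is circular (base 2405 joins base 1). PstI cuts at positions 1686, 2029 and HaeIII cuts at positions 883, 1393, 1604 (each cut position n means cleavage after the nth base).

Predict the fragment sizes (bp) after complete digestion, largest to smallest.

1259, 510, 343, 211, 82 bp

Combined cut positions (sorted): 883, 1393, 1604, 1686, 2029.
Circular molecule, 5 cuts → 5 fragments:
  1393 − 883 = 510 bp
  1604 − 1393 = 211 bp
  1686 − 1604 = 82 bp
  2029 − 1686 = 343 bp
  wrap: 2405 − 2029 + 883 = 1259 bp
Sorted largest to smallest: 1259, 510, 343, 211, 82 bp.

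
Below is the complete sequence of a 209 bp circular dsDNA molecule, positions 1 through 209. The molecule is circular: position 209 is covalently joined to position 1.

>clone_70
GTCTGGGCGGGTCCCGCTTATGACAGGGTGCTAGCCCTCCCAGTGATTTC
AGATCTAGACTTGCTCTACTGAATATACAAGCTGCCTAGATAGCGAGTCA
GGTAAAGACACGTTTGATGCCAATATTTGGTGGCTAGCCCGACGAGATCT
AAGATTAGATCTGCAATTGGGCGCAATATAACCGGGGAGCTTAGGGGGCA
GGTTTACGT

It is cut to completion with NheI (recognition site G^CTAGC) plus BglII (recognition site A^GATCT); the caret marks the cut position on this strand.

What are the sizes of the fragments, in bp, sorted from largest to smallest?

NheI sites (GCTAGC) start at positions 30, 133.
NheI cuts after the first base of each site, so after positions 30, 133.
BglII sites (AGATCT) start at positions 51, 145, 157.
BglII cuts after the first base of each site, so after positions 51, 145, 157.
Combined cut positions: 30, 51, 133, 145, 157.
Circular molecule, 5 cuts → 5 fragments:
  31–51 → 21 bp
  52–133 → 82 bp
  134–145 → 12 bp
  146–157 → 12 bp
  158–209 then 1–30 → 52 + 30 = 82 bp
Sorted largest to smallest: 82, 82, 21, 12, 12 bp.

82, 82, 21, 12, 12 bp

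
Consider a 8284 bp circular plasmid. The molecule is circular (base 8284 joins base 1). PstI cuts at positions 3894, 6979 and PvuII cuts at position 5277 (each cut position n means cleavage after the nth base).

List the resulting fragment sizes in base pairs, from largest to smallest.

5199, 1702, 1383 bp

Combined cut positions (sorted): 3894, 5277, 6979.
Circular molecule, 3 cuts → 3 fragments:
  5277 − 3894 = 1383 bp
  6979 − 5277 = 1702 bp
  wrap: 8284 − 6979 + 3894 = 5199 bp
Sorted largest to smallest: 5199, 1702, 1383 bp.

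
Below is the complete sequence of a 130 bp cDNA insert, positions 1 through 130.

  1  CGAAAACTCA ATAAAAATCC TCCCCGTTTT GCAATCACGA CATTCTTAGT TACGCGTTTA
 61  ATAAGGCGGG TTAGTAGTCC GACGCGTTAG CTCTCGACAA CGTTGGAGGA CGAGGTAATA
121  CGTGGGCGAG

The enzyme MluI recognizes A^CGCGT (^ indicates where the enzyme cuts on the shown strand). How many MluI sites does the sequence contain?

2

ACGCGT occurs starting at positions 52, 82.
MluI cuts at 2 sites.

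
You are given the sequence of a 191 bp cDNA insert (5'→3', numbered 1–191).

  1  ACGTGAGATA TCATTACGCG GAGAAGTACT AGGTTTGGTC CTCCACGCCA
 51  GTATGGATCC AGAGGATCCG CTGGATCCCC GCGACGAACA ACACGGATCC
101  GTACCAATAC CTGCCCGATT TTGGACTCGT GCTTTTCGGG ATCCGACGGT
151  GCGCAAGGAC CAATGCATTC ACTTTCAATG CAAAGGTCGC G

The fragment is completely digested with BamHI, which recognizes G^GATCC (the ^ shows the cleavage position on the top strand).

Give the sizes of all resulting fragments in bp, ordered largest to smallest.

BamHI sites (GGATCC) start at positions 55, 64, 73, 95, 139.
BamHI cuts after the first base of each site, so after positions 55, 64, 73, 95, 139.
Linear molecule, 5 cuts → 6 fragments:
  1–55 → 55 bp
  56–64 → 9 bp
  65–73 → 9 bp
  74–95 → 22 bp
  96–139 → 44 bp
  140–191 → 52 bp
Sorted largest to smallest: 55, 52, 44, 22, 9, 9 bp.

55, 52, 44, 22, 9, 9 bp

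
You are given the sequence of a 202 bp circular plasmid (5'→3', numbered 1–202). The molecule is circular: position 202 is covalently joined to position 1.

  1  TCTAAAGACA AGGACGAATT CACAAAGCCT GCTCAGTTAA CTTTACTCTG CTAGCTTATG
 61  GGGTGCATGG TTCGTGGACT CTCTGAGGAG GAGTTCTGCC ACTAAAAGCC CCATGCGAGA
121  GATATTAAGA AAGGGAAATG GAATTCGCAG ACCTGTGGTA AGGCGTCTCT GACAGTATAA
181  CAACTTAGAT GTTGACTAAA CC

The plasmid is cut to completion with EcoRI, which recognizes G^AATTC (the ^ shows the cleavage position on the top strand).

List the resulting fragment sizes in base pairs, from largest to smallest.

125, 77 bp

EcoRI sites (GAATTC) start at positions 16, 141.
EcoRI cuts after the first base of each site, so after positions 16, 141.
Circular molecule, 2 cuts → 2 fragments:
  17–141 → 125 bp
  142–202 then 1–16 → 61 + 16 = 77 bp
Sorted largest to smallest: 125, 77 bp.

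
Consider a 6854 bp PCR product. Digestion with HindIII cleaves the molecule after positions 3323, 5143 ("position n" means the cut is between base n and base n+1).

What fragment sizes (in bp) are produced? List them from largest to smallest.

Linear molecule, 2 cuts → 3 fragments:
  3323 − 0 = 3323 bp
  5143 − 3323 = 1820 bp
  6854 − 5143 = 1711 bp
Sorted largest to smallest: 3323, 1820, 1711 bp.

3323, 1820, 1711 bp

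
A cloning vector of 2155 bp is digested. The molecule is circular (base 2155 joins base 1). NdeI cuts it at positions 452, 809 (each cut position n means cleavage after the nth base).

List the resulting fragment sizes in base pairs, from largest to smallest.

1798, 357 bp

Circular molecule, 2 cuts → 2 fragments:
  809 − 452 = 357 bp
  wrap: 2155 − 809 + 452 = 1798 bp
Sorted largest to smallest: 1798, 357 bp.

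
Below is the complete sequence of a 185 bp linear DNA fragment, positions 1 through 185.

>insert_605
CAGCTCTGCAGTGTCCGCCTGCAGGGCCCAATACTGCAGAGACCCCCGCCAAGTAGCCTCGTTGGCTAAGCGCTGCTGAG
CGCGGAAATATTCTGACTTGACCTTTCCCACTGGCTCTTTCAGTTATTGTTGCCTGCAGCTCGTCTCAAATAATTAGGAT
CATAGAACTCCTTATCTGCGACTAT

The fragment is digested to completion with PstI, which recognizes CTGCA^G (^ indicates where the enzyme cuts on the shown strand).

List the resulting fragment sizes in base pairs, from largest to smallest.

100, 47, 15, 13, 10 bp

PstI sites (CTGCAG) start at positions 6, 19, 34, 134.
PstI cuts after base 5 of each site (before the last base), so after positions 10, 23, 38, 138.
Linear molecule, 4 cuts → 5 fragments:
  1–10 → 10 bp
  11–23 → 13 bp
  24–38 → 15 bp
  39–138 → 100 bp
  139–185 → 47 bp
Sorted largest to smallest: 100, 47, 15, 13, 10 bp.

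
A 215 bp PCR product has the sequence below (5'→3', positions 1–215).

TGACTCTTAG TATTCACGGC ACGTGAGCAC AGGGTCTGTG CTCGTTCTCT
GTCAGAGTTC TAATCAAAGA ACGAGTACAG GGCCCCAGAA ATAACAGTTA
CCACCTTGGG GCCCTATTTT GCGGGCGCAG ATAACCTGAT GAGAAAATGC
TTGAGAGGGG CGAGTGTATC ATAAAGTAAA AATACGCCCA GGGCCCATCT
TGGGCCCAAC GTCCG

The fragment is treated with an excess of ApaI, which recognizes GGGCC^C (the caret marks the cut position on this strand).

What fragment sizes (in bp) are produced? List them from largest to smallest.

84, 82, 29, 11, 9 bp

ApaI sites (GGGCCC) start at positions 80, 109, 191, 202.
ApaI cuts after base 5 of each site (before the last base), so after positions 84, 113, 195, 206.
Linear molecule, 4 cuts → 5 fragments:
  1–84 → 84 bp
  85–113 → 29 bp
  114–195 → 82 bp
  196–206 → 11 bp
  207–215 → 9 bp
Sorted largest to smallest: 84, 82, 29, 11, 9 bp.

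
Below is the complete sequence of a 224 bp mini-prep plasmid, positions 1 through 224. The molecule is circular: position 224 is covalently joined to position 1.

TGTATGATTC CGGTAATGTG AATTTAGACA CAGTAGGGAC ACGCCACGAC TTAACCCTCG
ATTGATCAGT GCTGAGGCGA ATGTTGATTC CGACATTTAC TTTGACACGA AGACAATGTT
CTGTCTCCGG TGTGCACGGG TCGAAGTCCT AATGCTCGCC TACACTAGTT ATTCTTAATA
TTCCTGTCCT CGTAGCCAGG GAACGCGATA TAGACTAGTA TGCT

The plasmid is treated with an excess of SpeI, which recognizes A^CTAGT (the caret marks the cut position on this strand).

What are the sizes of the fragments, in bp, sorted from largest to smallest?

174, 50 bp

SpeI sites (ACTAGT) start at positions 164, 214.
SpeI cuts after the first base of each site, so after positions 164, 214.
Circular molecule, 2 cuts → 2 fragments:
  165–214 → 50 bp
  215–224 then 1–164 → 10 + 164 = 174 bp
Sorted largest to smallest: 174, 50 bp.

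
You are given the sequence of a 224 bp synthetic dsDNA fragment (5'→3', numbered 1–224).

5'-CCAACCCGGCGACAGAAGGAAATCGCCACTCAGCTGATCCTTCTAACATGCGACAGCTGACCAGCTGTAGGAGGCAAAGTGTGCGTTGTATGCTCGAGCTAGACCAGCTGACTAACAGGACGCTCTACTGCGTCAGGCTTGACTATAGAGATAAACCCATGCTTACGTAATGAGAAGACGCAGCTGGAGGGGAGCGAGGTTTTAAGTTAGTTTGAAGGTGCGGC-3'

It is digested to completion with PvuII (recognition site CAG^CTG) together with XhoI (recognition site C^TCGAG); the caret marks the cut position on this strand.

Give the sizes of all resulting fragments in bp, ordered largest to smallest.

PvuII sites (CAGCTG) start at positions 31, 54, 62, 105, 181.
PvuII cuts after base 3 of each site, so after positions 33, 56, 64, 107, 183.
The XhoI site (CTCGAG) starts at position 93.
XhoI cuts after the first base of each site, so after position 93.
Combined cut positions: 33, 56, 64, 93, 107, 183.
Linear molecule, 6 cuts → 7 fragments:
  1–33 → 33 bp
  34–56 → 23 bp
  57–64 → 8 bp
  65–93 → 29 bp
  94–107 → 14 bp
  108–183 → 76 bp
  184–224 → 41 bp
Sorted largest to smallest: 76, 41, 33, 29, 23, 14, 8 bp.

76, 41, 33, 29, 23, 14, 8 bp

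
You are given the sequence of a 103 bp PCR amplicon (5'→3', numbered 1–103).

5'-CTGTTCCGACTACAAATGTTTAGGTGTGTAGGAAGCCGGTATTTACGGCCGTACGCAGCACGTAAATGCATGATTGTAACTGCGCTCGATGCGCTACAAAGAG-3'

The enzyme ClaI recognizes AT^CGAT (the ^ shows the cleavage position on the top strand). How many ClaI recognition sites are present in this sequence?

0

No occurrence of ATCGAT is present in the sequence.
ClaI does not cut: 0 sites.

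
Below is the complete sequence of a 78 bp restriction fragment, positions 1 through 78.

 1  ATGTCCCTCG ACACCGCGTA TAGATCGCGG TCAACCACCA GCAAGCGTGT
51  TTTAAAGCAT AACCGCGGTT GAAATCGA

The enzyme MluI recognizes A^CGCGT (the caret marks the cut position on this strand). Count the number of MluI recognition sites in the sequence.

No occurrence of ACGCGT is present in the sequence.
MluI does not cut: 0 sites.

0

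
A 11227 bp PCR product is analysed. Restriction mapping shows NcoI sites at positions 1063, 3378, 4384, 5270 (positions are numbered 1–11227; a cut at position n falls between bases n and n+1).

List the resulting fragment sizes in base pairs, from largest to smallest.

Linear molecule, 4 cuts → 5 fragments:
  1063 − 0 = 1063 bp
  3378 − 1063 = 2315 bp
  4384 − 3378 = 1006 bp
  5270 − 4384 = 886 bp
  11227 − 5270 = 5957 bp
Sorted largest to smallest: 5957, 2315, 1063, 1006, 886 bp.

5957, 2315, 1063, 1006, 886 bp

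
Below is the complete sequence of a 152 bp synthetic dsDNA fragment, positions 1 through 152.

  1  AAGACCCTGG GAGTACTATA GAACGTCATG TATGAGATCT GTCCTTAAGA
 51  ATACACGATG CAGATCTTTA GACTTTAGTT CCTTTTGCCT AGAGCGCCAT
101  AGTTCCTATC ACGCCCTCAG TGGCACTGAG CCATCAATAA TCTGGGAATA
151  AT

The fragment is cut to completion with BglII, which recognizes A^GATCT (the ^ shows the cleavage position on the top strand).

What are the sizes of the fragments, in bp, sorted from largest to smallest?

BglII sites (AGATCT) start at positions 35, 62.
BglII cuts after the first base of each site, so after positions 35, 62.
Linear molecule, 2 cuts → 3 fragments:
  1–35 → 35 bp
  36–62 → 27 bp
  63–152 → 90 bp
Sorted largest to smallest: 90, 35, 27 bp.

90, 35, 27 bp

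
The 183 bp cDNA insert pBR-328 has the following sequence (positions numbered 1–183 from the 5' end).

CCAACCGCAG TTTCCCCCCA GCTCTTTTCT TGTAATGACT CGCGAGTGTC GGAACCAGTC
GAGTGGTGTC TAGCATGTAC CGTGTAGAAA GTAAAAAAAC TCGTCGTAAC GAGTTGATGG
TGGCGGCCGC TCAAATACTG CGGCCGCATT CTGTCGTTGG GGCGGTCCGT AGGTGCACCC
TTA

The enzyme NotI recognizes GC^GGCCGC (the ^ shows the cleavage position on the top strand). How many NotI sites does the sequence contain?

GCGGCCGC occurs starting at positions 123, 140.
NotI cuts at 2 sites.

2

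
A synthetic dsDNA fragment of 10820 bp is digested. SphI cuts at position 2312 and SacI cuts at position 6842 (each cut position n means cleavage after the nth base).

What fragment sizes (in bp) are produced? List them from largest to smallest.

Combined cut positions (sorted): 2312, 6842.
Linear molecule, 2 cuts → 3 fragments:
  2312 − 0 = 2312 bp
  6842 − 2312 = 4530 bp
  10820 − 6842 = 3978 bp
Sorted largest to smallest: 4530, 3978, 2312 bp.

4530, 3978, 2312 bp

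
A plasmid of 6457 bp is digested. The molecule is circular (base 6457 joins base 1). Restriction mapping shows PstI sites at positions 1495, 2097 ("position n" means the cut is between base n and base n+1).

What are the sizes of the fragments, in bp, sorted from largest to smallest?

5855, 602 bp

Circular molecule, 2 cuts → 2 fragments:
  2097 − 1495 = 602 bp
  wrap: 6457 − 2097 + 1495 = 5855 bp
Sorted largest to smallest: 5855, 602 bp.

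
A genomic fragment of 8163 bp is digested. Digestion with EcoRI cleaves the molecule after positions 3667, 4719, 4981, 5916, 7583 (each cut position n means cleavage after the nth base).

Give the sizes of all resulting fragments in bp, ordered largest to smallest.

Linear molecule, 5 cuts → 6 fragments:
  3667 − 0 = 3667 bp
  4719 − 3667 = 1052 bp
  4981 − 4719 = 262 bp
  5916 − 4981 = 935 bp
  7583 − 5916 = 1667 bp
  8163 − 7583 = 580 bp
Sorted largest to smallest: 3667, 1667, 1052, 935, 580, 262 bp.

3667, 1667, 1052, 935, 580, 262 bp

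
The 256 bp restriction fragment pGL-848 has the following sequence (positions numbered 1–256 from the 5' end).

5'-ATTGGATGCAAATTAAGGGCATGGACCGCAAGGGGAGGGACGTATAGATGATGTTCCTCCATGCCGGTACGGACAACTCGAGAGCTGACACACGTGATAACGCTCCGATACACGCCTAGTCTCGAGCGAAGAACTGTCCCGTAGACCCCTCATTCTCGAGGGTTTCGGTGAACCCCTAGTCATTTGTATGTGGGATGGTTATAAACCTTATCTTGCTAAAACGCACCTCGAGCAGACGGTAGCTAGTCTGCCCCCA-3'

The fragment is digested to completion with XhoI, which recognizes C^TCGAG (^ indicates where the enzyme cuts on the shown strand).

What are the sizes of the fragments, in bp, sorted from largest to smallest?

XhoI sites (CTCGAG) start at positions 77, 121, 155, 227.
XhoI cuts after the first base of each site, so after positions 77, 121, 155, 227.
Linear molecule, 4 cuts → 5 fragments:
  1–77 → 77 bp
  78–121 → 44 bp
  122–155 → 34 bp
  156–227 → 72 bp
  228–256 → 29 bp
Sorted largest to smallest: 77, 72, 44, 34, 29 bp.

77, 72, 44, 34, 29 bp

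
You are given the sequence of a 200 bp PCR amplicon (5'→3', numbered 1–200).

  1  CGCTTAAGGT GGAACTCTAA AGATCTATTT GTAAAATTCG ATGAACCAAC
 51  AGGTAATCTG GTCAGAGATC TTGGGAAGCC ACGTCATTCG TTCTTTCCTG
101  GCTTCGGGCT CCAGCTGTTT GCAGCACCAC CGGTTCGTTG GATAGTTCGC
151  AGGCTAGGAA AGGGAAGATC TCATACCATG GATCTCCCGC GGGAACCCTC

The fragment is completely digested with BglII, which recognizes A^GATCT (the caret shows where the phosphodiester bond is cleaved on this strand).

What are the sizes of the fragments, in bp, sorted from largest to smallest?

100, 45, 34, 21 bp

BglII sites (AGATCT) start at positions 21, 66, 166.
BglII cuts after the first base of each site, so after positions 21, 66, 166.
Linear molecule, 3 cuts → 4 fragments:
  1–21 → 21 bp
  22–66 → 45 bp
  67–166 → 100 bp
  167–200 → 34 bp
Sorted largest to smallest: 100, 45, 34, 21 bp.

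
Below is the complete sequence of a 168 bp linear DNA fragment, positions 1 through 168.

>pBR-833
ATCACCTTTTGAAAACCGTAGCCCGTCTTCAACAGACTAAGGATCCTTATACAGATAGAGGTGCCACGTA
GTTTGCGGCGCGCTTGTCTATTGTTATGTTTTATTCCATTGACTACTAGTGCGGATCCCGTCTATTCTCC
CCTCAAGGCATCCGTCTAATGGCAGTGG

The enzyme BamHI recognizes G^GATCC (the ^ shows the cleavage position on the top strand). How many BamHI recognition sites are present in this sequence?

2

GGATCC occurs starting at positions 41, 123.
BamHI cuts at 2 sites.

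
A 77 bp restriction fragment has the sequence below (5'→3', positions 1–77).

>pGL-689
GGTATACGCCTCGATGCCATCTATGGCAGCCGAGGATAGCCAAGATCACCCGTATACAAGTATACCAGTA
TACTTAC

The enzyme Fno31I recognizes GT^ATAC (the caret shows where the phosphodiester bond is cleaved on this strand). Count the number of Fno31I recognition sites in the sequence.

GTATAC occurs starting at positions 2, 52, 60, 68.
Fno31I cuts at 4 sites.

4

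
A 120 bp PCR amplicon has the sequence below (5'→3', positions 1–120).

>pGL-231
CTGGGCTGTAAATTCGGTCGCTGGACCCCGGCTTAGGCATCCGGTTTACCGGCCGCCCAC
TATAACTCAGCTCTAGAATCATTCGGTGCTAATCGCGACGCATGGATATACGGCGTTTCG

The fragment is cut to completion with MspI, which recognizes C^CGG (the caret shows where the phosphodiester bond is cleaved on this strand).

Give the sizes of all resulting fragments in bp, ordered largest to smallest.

71, 28, 13, 8 bp

MspI sites (CCGG) start at positions 28, 41, 49.
MspI cuts after the first base of each site, so after positions 28, 41, 49.
Linear molecule, 3 cuts → 4 fragments:
  1–28 → 28 bp
  29–41 → 13 bp
  42–49 → 8 bp
  50–120 → 71 bp
Sorted largest to smallest: 71, 28, 13, 8 bp.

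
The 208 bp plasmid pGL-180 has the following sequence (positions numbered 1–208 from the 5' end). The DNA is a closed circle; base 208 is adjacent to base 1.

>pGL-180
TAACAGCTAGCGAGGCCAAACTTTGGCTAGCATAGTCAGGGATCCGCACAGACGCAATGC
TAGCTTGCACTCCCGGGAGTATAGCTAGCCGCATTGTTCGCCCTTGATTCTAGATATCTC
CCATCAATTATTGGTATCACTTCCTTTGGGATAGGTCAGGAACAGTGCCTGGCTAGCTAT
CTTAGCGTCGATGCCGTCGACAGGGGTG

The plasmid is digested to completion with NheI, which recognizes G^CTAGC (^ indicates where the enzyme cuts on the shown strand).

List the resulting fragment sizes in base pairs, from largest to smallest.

NheI sites (GCTAGC) start at positions 6, 26, 59, 84, 172.
NheI cuts after the first base of each site, so after positions 6, 26, 59, 84, 172.
Circular molecule, 5 cuts → 5 fragments:
  7–26 → 20 bp
  27–59 → 33 bp
  60–84 → 25 bp
  85–172 → 88 bp
  173–208 then 1–6 → 36 + 6 = 42 bp
Sorted largest to smallest: 88, 42, 33, 25, 20 bp.

88, 42, 33, 25, 20 bp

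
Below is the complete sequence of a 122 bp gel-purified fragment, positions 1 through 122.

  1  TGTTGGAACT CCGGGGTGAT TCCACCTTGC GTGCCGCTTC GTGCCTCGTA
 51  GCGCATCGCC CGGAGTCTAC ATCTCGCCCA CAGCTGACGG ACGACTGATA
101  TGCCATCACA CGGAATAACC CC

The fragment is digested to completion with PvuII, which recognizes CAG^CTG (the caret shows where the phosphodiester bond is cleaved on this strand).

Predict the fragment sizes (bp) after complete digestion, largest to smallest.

The PvuII site (CAGCTG) starts at position 81.
PvuII cuts after base 3 of each site, so after position 83.
Linear molecule, 1 cut → 2 fragments:
  1–83 → 83 bp
  84–122 → 39 bp
Sorted largest to smallest: 83, 39 bp.

83, 39 bp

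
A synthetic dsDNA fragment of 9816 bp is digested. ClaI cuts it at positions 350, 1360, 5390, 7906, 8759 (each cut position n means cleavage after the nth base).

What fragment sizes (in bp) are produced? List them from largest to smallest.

Linear molecule, 5 cuts → 6 fragments:
  350 − 0 = 350 bp
  1360 − 350 = 1010 bp
  5390 − 1360 = 4030 bp
  7906 − 5390 = 2516 bp
  8759 − 7906 = 853 bp
  9816 − 8759 = 1057 bp
Sorted largest to smallest: 4030, 2516, 1057, 1010, 853, 350 bp.

4030, 2516, 1057, 1010, 853, 350 bp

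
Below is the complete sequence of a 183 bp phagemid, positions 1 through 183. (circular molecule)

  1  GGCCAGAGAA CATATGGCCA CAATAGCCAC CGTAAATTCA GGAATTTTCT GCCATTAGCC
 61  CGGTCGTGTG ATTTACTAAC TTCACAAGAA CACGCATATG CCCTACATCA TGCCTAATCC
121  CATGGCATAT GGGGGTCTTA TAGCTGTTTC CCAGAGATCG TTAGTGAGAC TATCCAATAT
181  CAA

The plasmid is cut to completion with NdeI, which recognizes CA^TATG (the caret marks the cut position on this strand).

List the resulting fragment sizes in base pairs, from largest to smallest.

NdeI sites (CATATG) start at positions 11, 95, 126.
NdeI cuts after base 2 of each site, so after positions 12, 96, 127.
Circular molecule, 3 cuts → 3 fragments:
  13–96 → 84 bp
  97–127 → 31 bp
  128–183 then 1–12 → 56 + 12 = 68 bp
Sorted largest to smallest: 84, 68, 31 bp.

84, 68, 31 bp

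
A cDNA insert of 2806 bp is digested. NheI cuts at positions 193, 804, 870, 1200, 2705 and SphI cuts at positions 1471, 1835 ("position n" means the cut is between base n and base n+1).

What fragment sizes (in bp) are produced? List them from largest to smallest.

Combined cut positions (sorted): 193, 804, 870, 1200, 1471, 1835, 2705.
Linear molecule, 7 cuts → 8 fragments:
  193 − 0 = 193 bp
  804 − 193 = 611 bp
  870 − 804 = 66 bp
  1200 − 870 = 330 bp
  1471 − 1200 = 271 bp
  1835 − 1471 = 364 bp
  2705 − 1835 = 870 bp
  2806 − 2705 = 101 bp
Sorted largest to smallest: 870, 611, 364, 330, 271, 193, 101, 66 bp.

870, 611, 364, 330, 271, 193, 101, 66 bp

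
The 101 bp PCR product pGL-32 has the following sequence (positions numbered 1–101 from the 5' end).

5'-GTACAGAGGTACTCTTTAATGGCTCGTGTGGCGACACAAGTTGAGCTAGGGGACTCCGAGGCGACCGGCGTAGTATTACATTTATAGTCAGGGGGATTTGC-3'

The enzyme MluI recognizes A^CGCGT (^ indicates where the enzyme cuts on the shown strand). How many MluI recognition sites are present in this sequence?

0

No occurrence of ACGCGT is present in the sequence.
MluI does not cut: 0 sites.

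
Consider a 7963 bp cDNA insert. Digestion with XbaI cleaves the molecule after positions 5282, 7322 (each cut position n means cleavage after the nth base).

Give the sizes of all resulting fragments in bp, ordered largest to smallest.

5282, 2040, 641 bp

Linear molecule, 2 cuts → 3 fragments:
  5282 − 0 = 5282 bp
  7322 − 5282 = 2040 bp
  7963 − 7322 = 641 bp
Sorted largest to smallest: 5282, 2040, 641 bp.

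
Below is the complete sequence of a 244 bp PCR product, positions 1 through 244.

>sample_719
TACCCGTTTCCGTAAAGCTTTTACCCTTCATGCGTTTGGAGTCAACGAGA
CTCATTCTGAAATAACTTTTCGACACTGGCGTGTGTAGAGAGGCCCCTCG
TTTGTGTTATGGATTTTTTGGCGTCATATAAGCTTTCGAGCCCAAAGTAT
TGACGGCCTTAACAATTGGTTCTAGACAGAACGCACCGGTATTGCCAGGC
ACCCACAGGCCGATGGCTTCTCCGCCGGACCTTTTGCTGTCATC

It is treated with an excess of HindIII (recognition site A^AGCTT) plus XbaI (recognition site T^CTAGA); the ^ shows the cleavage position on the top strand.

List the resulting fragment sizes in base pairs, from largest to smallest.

115, 73, 41, 15 bp

HindIII sites (AAGCTT) start at positions 15, 130.
HindIII cuts after the first base of each site, so after positions 15, 130.
The XbaI site (TCTAGA) starts at position 171.
XbaI cuts after the first base of each site, so after position 171.
Combined cut positions: 15, 130, 171.
Linear molecule, 3 cuts → 4 fragments:
  1–15 → 15 bp
  16–130 → 115 bp
  131–171 → 41 bp
  172–244 → 73 bp
Sorted largest to smallest: 115, 73, 41, 15 bp.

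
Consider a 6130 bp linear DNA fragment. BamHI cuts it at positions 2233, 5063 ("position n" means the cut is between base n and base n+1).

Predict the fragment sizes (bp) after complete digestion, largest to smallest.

2830, 2233, 1067 bp

Linear molecule, 2 cuts → 3 fragments:
  2233 − 0 = 2233 bp
  5063 − 2233 = 2830 bp
  6130 − 5063 = 1067 bp
Sorted largest to smallest: 2830, 2233, 1067 bp.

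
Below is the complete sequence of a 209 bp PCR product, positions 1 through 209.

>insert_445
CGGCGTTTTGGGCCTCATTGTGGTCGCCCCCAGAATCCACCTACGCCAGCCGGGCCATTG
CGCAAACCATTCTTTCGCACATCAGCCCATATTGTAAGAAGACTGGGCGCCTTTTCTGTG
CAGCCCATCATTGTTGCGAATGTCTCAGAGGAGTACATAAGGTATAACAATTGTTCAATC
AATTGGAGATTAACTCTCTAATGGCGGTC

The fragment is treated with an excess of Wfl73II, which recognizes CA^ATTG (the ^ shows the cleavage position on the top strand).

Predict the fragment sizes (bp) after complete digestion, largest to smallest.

169, 28, 12 bp

Wfl73II sites (CAATTG) start at positions 168, 180.
Wfl73II cuts after base 2 of each site, so after positions 169, 181.
Linear molecule, 2 cuts → 3 fragments:
  1–169 → 169 bp
  170–181 → 12 bp
  182–209 → 28 bp
Sorted largest to smallest: 169, 28, 12 bp.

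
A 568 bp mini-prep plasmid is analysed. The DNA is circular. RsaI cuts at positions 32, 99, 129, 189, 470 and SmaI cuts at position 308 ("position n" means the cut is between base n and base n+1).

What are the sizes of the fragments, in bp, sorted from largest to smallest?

162, 130, 119, 67, 60, 30 bp

Combined cut positions (sorted): 32, 99, 129, 189, 308, 470.
Circular molecule, 6 cuts → 6 fragments:
  99 − 32 = 67 bp
  129 − 99 = 30 bp
  189 − 129 = 60 bp
  308 − 189 = 119 bp
  470 − 308 = 162 bp
  wrap: 568 − 470 + 32 = 130 bp
Sorted largest to smallest: 162, 130, 119, 67, 60, 30 bp.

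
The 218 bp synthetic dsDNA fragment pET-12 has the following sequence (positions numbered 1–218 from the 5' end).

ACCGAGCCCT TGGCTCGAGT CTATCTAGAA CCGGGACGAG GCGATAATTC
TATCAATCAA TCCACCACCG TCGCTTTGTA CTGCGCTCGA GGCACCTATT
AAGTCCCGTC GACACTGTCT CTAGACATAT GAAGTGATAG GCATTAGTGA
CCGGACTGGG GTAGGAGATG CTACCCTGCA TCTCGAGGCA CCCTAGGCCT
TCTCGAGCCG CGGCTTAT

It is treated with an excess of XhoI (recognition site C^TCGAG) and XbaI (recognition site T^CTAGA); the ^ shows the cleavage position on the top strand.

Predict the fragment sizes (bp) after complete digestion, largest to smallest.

62, 62, 34, 20, 16, 14, 10 bp

XhoI sites (CTCGAG) start at positions 14, 86, 182, 202.
XhoI cuts after the first base of each site, so after positions 14, 86, 182, 202.
XbaI sites (TCTAGA) start at positions 24, 120.
XbaI cuts after the first base of each site, so after positions 24, 120.
Combined cut positions: 14, 24, 86, 120, 182, 202.
Linear molecule, 6 cuts → 7 fragments:
  1–14 → 14 bp
  15–24 → 10 bp
  25–86 → 62 bp
  87–120 → 34 bp
  121–182 → 62 bp
  183–202 → 20 bp
  203–218 → 16 bp
Sorted largest to smallest: 62, 62, 34, 20, 16, 14, 10 bp.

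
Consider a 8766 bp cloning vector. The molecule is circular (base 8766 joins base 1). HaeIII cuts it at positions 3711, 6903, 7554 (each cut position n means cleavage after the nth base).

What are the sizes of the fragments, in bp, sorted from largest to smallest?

4923, 3192, 651 bp

Circular molecule, 3 cuts → 3 fragments:
  6903 − 3711 = 3192 bp
  7554 − 6903 = 651 bp
  wrap: 8766 − 7554 + 3711 = 4923 bp
Sorted largest to smallest: 4923, 3192, 651 bp.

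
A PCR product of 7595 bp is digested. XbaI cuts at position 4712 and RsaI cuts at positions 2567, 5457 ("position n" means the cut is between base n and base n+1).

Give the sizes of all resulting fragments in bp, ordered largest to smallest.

Combined cut positions (sorted): 2567, 4712, 5457.
Linear molecule, 3 cuts → 4 fragments:
  2567 − 0 = 2567 bp
  4712 − 2567 = 2145 bp
  5457 − 4712 = 745 bp
  7595 − 5457 = 2138 bp
Sorted largest to smallest: 2567, 2145, 2138, 745 bp.

2567, 2145, 2138, 745 bp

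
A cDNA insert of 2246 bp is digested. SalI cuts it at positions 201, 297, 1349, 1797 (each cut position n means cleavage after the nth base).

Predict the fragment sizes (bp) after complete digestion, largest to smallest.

Linear molecule, 4 cuts → 5 fragments:
  201 − 0 = 201 bp
  297 − 201 = 96 bp
  1349 − 297 = 1052 bp
  1797 − 1349 = 448 bp
  2246 − 1797 = 449 bp
Sorted largest to smallest: 1052, 449, 448, 201, 96 bp.

1052, 449, 448, 201, 96 bp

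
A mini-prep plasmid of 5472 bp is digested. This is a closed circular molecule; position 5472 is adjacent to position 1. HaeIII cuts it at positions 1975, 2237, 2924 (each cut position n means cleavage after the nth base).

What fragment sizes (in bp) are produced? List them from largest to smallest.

Circular molecule, 3 cuts → 3 fragments:
  2237 − 1975 = 262 bp
  2924 − 2237 = 687 bp
  wrap: 5472 − 2924 + 1975 = 4523 bp
Sorted largest to smallest: 4523, 687, 262 bp.

4523, 687, 262 bp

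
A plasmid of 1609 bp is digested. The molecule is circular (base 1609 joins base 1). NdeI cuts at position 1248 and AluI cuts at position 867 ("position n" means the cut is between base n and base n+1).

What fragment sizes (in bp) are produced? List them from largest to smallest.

Combined cut positions (sorted): 867, 1248.
Circular molecule, 2 cuts → 2 fragments:
  1248 − 867 = 381 bp
  wrap: 1609 − 1248 + 867 = 1228 bp
Sorted largest to smallest: 1228, 381 bp.

1228, 381 bp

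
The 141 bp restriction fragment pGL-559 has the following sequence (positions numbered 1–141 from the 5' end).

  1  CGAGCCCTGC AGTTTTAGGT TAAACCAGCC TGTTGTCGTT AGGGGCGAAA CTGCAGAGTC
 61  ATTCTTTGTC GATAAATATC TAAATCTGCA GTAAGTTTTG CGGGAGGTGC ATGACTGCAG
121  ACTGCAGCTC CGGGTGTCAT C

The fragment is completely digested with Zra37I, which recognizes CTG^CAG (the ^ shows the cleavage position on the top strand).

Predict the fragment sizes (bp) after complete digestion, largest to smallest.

Zra37I sites (CTGCAG) start at positions 7, 51, 86, 115, 122.
Zra37I cuts after base 3 of each site, so after positions 9, 53, 88, 117, 124.
Linear molecule, 5 cuts → 6 fragments:
  1–9 → 9 bp
  10–53 → 44 bp
  54–88 → 35 bp
  89–117 → 29 bp
  118–124 → 7 bp
  125–141 → 17 bp
Sorted largest to smallest: 44, 35, 29, 17, 9, 7 bp.

44, 35, 29, 17, 9, 7 bp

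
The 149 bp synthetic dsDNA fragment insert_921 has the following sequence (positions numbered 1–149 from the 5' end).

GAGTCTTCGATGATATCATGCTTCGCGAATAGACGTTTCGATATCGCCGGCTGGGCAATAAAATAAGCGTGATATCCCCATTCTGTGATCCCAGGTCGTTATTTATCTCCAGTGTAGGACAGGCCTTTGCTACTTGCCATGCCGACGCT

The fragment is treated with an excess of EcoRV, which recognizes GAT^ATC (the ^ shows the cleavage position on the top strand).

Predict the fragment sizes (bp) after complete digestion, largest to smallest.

76, 31, 28, 14 bp

EcoRV sites (GATATC) start at positions 12, 40, 71.
EcoRV cuts after base 3 of each site, so after positions 14, 42, 73.
Linear molecule, 3 cuts → 4 fragments:
  1–14 → 14 bp
  15–42 → 28 bp
  43–73 → 31 bp
  74–149 → 76 bp
Sorted largest to smallest: 76, 31, 28, 14 bp.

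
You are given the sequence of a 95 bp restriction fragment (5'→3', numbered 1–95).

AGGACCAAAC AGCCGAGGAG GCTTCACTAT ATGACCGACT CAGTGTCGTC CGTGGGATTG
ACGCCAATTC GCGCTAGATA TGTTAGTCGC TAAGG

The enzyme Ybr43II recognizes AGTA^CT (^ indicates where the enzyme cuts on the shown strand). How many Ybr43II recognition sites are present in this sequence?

0

No occurrence of AGTACT is present in the sequence.
Ybr43II does not cut: 0 sites.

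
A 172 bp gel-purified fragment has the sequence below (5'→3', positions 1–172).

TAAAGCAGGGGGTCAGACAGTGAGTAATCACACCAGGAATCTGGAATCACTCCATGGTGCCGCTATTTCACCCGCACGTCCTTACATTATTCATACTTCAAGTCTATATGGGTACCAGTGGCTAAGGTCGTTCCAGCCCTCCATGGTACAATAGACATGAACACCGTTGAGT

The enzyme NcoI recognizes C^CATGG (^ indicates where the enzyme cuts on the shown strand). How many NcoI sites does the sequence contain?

2

CCATGG occurs starting at positions 52, 141.
NcoI cuts at 2 sites.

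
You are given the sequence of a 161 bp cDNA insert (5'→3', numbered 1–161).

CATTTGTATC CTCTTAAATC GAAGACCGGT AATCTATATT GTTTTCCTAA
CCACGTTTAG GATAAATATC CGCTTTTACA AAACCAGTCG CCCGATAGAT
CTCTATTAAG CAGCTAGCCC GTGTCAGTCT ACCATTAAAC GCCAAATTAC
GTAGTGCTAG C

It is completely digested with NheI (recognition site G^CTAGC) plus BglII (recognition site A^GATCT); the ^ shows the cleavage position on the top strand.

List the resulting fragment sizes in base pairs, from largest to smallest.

NheI sites (GCTAGC) start at positions 113, 156.
NheI cuts after the first base of each site, so after positions 113, 156.
The BglII site (AGATCT) starts at position 97.
BglII cuts after the first base of each site, so after position 97.
Combined cut positions: 97, 113, 156.
Linear molecule, 3 cuts → 4 fragments:
  1–97 → 97 bp
  98–113 → 16 bp
  114–156 → 43 bp
  157–161 → 5 bp
Sorted largest to smallest: 97, 43, 16, 5 bp.

97, 43, 16, 5 bp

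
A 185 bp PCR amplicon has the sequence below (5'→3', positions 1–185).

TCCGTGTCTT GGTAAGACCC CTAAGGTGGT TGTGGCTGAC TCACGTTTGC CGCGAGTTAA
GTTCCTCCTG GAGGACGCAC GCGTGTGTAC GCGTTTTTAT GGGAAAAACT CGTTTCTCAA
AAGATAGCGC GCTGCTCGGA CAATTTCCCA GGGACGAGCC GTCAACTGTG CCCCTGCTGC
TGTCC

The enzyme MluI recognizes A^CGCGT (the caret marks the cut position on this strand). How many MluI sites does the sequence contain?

ACGCGT occurs starting at positions 79, 89.
MluI cuts at 2 sites.

2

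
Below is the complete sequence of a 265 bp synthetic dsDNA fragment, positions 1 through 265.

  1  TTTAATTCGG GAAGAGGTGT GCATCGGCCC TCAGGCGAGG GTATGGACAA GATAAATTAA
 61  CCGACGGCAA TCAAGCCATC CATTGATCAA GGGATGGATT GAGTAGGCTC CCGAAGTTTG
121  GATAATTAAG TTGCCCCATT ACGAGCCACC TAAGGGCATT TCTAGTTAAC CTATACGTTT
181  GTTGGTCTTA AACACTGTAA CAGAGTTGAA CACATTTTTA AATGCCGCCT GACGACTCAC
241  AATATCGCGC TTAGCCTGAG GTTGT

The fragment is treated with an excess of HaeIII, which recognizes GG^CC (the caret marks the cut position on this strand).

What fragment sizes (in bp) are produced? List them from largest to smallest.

238, 27 bp

The HaeIII site (GGCC) starts at position 26.
HaeIII cuts after base 2 of each site, so after position 27.
Linear molecule, 1 cut → 2 fragments:
  1–27 → 27 bp
  28–265 → 238 bp
Sorted largest to smallest: 238, 27 bp.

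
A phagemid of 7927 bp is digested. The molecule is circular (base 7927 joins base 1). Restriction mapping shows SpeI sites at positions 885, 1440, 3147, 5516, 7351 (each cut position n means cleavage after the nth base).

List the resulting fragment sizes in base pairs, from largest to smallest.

Circular molecule, 5 cuts → 5 fragments:
  1440 − 885 = 555 bp
  3147 − 1440 = 1707 bp
  5516 − 3147 = 2369 bp
  7351 − 5516 = 1835 bp
  wrap: 7927 − 7351 + 885 = 1461 bp
Sorted largest to smallest: 2369, 1835, 1707, 1461, 555 bp.

2369, 1835, 1707, 1461, 555 bp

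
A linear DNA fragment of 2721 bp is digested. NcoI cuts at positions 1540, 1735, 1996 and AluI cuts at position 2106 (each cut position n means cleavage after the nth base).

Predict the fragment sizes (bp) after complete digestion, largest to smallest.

1540, 615, 261, 195, 110 bp

Combined cut positions (sorted): 1540, 1735, 1996, 2106.
Linear molecule, 4 cuts → 5 fragments:
  1540 − 0 = 1540 bp
  1735 − 1540 = 195 bp
  1996 − 1735 = 261 bp
  2106 − 1996 = 110 bp
  2721 − 2106 = 615 bp
Sorted largest to smallest: 1540, 615, 261, 195, 110 bp.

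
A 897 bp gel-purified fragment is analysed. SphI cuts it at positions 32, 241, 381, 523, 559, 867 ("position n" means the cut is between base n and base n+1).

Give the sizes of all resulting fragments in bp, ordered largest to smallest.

Linear molecule, 6 cuts → 7 fragments:
  32 − 0 = 32 bp
  241 − 32 = 209 bp
  381 − 241 = 140 bp
  523 − 381 = 142 bp
  559 − 523 = 36 bp
  867 − 559 = 308 bp
  897 − 867 = 30 bp
Sorted largest to smallest: 308, 209, 142, 140, 36, 32, 30 bp.

308, 209, 142, 140, 36, 32, 30 bp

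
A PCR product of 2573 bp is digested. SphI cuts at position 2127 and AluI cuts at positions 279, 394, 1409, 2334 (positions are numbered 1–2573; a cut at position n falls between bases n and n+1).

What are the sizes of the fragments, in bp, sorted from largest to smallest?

Combined cut positions (sorted): 279, 394, 1409, 2127, 2334.
Linear molecule, 5 cuts → 6 fragments:
  279 − 0 = 279 bp
  394 − 279 = 115 bp
  1409 − 394 = 1015 bp
  2127 − 1409 = 718 bp
  2334 − 2127 = 207 bp
  2573 − 2334 = 239 bp
Sorted largest to smallest: 1015, 718, 279, 239, 207, 115 bp.

1015, 718, 279, 239, 207, 115 bp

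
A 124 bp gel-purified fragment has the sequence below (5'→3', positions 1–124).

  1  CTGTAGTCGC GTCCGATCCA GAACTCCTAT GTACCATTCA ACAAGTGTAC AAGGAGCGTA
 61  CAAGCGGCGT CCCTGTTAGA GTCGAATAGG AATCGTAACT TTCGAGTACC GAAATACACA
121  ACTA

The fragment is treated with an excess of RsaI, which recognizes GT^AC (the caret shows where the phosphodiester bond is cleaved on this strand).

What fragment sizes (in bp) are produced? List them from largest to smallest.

RsaI sites (GTAC) start at positions 31, 47, 58, 106.
RsaI cuts after base 2 of each site, so after positions 32, 48, 59, 107.
Linear molecule, 4 cuts → 5 fragments:
  1–32 → 32 bp
  33–48 → 16 bp
  49–59 → 11 bp
  60–107 → 48 bp
  108–124 → 17 bp
Sorted largest to smallest: 48, 32, 17, 16, 11 bp.

48, 32, 17, 16, 11 bp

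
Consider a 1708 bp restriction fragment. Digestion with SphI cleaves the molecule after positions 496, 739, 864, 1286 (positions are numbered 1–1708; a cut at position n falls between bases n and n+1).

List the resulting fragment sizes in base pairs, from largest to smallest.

496, 422, 422, 243, 125 bp

Linear molecule, 4 cuts → 5 fragments:
  496 − 0 = 496 bp
  739 − 496 = 243 bp
  864 − 739 = 125 bp
  1286 − 864 = 422 bp
  1708 − 1286 = 422 bp
Sorted largest to smallest: 496, 422, 422, 243, 125 bp.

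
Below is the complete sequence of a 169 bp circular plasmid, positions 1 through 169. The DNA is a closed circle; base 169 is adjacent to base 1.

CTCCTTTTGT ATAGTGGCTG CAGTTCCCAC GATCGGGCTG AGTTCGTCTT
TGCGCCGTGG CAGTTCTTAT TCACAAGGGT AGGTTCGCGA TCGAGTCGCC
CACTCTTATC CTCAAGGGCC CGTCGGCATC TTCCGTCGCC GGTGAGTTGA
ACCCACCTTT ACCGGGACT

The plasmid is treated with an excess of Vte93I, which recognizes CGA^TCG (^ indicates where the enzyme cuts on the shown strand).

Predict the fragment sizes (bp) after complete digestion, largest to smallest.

111, 58 bp

Vte93I sites (CGATCG) start at positions 30, 88.
Vte93I cuts after base 3 of each site, so after positions 32, 90.
Circular molecule, 2 cuts → 2 fragments:
  33–90 → 58 bp
  91–169 then 1–32 → 79 + 32 = 111 bp
Sorted largest to smallest: 111, 58 bp.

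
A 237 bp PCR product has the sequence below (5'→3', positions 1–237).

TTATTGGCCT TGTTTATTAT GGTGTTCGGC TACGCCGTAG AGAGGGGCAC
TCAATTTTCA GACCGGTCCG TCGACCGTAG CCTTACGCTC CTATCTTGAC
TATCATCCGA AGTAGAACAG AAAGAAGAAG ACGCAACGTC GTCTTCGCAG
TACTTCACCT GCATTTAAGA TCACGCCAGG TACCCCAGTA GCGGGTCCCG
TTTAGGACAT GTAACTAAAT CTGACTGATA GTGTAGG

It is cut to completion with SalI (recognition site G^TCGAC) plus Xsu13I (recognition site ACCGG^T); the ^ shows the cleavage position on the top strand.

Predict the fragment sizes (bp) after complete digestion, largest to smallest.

167, 66, 4 bp

The SalI site (GTCGAC) starts at position 70.
SalI cuts after the first base of each site, so after position 70.
The Xsu13I site (ACCGGT) starts at position 62.
Xsu13I cuts after base 5 of each site (before the last base), so after position 66.
Combined cut positions: 66, 70.
Linear molecule, 2 cuts → 3 fragments:
  1–66 → 66 bp
  67–70 → 4 bp
  71–237 → 167 bp
Sorted largest to smallest: 167, 66, 4 bp.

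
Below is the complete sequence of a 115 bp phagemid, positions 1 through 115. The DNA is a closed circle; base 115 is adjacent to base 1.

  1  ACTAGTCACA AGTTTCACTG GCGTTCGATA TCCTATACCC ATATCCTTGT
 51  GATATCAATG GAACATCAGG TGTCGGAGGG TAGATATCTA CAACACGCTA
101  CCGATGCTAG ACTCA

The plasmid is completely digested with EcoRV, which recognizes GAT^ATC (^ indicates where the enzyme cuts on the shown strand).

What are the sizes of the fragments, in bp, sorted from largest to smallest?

59, 32, 24 bp

EcoRV sites (GATATC) start at positions 27, 51, 83.
EcoRV cuts after base 3 of each site, so after positions 29, 53, 85.
Circular molecule, 3 cuts → 3 fragments:
  30–53 → 24 bp
  54–85 → 32 bp
  86–115 then 1–29 → 30 + 29 = 59 bp
Sorted largest to smallest: 59, 32, 24 bp.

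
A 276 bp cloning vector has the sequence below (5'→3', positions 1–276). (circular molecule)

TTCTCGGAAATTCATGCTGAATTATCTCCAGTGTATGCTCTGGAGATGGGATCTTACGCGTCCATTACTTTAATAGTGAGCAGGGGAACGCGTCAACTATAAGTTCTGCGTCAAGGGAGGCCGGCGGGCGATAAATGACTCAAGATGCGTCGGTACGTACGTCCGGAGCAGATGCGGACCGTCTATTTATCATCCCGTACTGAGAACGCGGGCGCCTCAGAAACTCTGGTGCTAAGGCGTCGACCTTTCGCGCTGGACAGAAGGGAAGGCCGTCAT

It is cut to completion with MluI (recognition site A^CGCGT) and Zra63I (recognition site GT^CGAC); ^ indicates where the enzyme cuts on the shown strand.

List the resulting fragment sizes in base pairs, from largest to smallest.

152, 92, 32 bp

MluI sites (ACGCGT) start at positions 56, 88.
MluI cuts after the first base of each site, so after positions 56, 88.
The Zra63I site (GTCGAC) starts at position 239.
Zra63I cuts after base 2 of each site, so after position 240.
Combined cut positions: 56, 88, 240.
Circular molecule, 3 cuts → 3 fragments:
  57–88 → 32 bp
  89–240 → 152 bp
  241–276 then 1–56 → 36 + 56 = 92 bp
Sorted largest to smallest: 152, 92, 32 bp.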